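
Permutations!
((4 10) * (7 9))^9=(4 10)(7 9)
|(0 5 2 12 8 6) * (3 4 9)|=6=|(0 5 2 12 8 6)(3 4 9)|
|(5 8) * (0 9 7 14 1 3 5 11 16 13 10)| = 12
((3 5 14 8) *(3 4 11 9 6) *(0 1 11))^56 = (0 5 11 8 6)(1 14 9 4 3)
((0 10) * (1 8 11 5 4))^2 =((0 10)(1 8 11 5 4))^2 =(1 11 4 8 5)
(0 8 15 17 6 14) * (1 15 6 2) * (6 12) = [8, 15, 1, 3, 4, 5, 14, 7, 12, 9, 10, 11, 6, 13, 0, 17, 16, 2] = (0 8 12 6 14)(1 15 17 2)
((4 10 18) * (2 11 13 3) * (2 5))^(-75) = (18)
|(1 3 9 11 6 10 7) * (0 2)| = 14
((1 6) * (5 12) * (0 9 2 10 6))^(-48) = ((0 9 2 10 6 1)(5 12))^(-48) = (12)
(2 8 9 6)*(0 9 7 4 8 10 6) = (0 9)(2 10 6)(4 8 7) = [9, 1, 10, 3, 8, 5, 2, 4, 7, 0, 6]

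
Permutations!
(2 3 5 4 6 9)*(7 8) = [0, 1, 3, 5, 6, 4, 9, 8, 7, 2] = (2 3 5 4 6 9)(7 8)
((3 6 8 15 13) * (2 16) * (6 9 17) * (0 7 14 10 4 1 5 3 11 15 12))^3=(0 10 5 17 12 14 1 9 8 7 4 3 6)(2 16)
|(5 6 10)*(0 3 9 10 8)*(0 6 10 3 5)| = 6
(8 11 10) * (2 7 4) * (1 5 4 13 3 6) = (1 5 4 2 7 13 3 6)(8 11 10) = [0, 5, 7, 6, 2, 4, 1, 13, 11, 9, 8, 10, 12, 3]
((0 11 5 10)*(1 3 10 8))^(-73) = (0 1 11 3 5 10 8) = ((0 11 5 8 1 3 10))^(-73)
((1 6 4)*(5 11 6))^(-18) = ((1 5 11 6 4))^(-18) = (1 11 4 5 6)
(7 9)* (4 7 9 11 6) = (4 7 11 6) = [0, 1, 2, 3, 7, 5, 4, 11, 8, 9, 10, 6]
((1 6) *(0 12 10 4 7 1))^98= ((0 12 10 4 7 1 6))^98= (12)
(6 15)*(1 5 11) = [0, 5, 2, 3, 4, 11, 15, 7, 8, 9, 10, 1, 12, 13, 14, 6] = (1 5 11)(6 15)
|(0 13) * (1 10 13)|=4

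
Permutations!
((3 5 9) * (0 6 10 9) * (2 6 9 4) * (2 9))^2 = ((0 2 6 10 4 9 3 5))^2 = (0 6 4 3)(2 10 9 5)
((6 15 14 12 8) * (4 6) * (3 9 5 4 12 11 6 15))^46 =(3 11 15 5)(4 9 6 14)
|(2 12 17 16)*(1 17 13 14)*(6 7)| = |(1 17 16 2 12 13 14)(6 7)| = 14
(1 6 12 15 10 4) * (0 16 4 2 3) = [16, 6, 3, 0, 1, 5, 12, 7, 8, 9, 2, 11, 15, 13, 14, 10, 4] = (0 16 4 1 6 12 15 10 2 3)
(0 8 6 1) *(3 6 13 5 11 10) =(0 8 13 5 11 10 3 6 1) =[8, 0, 2, 6, 4, 11, 1, 7, 13, 9, 3, 10, 12, 5]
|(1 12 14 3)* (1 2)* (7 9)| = 10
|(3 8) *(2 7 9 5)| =4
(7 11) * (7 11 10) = (11)(7 10) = [0, 1, 2, 3, 4, 5, 6, 10, 8, 9, 7, 11]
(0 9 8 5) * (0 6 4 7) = [9, 1, 2, 3, 7, 6, 4, 0, 5, 8] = (0 9 8 5 6 4 7)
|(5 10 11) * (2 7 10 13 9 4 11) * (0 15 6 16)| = 60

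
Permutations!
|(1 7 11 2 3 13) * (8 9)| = |(1 7 11 2 3 13)(8 9)| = 6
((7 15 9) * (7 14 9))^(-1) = (7 15)(9 14)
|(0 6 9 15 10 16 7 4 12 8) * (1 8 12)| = |(0 6 9 15 10 16 7 4 1 8)| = 10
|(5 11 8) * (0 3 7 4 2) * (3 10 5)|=9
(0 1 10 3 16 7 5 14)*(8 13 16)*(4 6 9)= (0 1 10 3 8 13 16 7 5 14)(4 6 9)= [1, 10, 2, 8, 6, 14, 9, 5, 13, 4, 3, 11, 12, 16, 0, 15, 7]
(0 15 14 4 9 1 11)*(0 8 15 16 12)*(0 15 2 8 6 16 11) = (0 11 6 16 12 15 14 4 9 1)(2 8) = [11, 0, 8, 3, 9, 5, 16, 7, 2, 1, 10, 6, 15, 13, 4, 14, 12]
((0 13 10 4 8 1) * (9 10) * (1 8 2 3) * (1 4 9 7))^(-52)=((0 13 7 1)(2 3 4)(9 10))^(-52)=(13)(2 4 3)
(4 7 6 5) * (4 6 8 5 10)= (4 7 8 5 6 10)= [0, 1, 2, 3, 7, 6, 10, 8, 5, 9, 4]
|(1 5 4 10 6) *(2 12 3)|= 15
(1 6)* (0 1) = (0 1 6) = [1, 6, 2, 3, 4, 5, 0]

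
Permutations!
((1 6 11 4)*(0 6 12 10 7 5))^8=(0 5 7 10 12 1 4 11 6)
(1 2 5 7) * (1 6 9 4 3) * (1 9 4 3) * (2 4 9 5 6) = (1 4)(2 6 9 3 5 7) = [0, 4, 6, 5, 1, 7, 9, 2, 8, 3]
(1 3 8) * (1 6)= (1 3 8 6)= [0, 3, 2, 8, 4, 5, 1, 7, 6]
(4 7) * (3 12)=[0, 1, 2, 12, 7, 5, 6, 4, 8, 9, 10, 11, 3]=(3 12)(4 7)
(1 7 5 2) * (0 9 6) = [9, 7, 1, 3, 4, 2, 0, 5, 8, 6] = (0 9 6)(1 7 5 2)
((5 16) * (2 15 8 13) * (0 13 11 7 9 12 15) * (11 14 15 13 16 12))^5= (0 2 13 12 5 16)(7 11 9)(8 15 14)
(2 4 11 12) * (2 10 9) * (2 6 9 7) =(2 4 11 12 10 7)(6 9) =[0, 1, 4, 3, 11, 5, 9, 2, 8, 6, 7, 12, 10]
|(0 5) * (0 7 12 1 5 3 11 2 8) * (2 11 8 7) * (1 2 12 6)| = 6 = |(0 3 8)(1 5 12 2 7 6)|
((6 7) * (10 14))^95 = ((6 7)(10 14))^95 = (6 7)(10 14)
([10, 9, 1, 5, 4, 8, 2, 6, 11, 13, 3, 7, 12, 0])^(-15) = [1, 7, 11, 13, 4, 0, 8, 5, 10, 6, 9, 3, 12, 2]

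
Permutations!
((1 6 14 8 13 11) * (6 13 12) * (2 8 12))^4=((1 13 11)(2 8)(6 14 12))^4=(1 13 11)(6 14 12)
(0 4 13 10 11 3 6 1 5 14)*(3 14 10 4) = (0 3 6 1 5 10 11 14)(4 13) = [3, 5, 2, 6, 13, 10, 1, 7, 8, 9, 11, 14, 12, 4, 0]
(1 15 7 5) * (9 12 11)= (1 15 7 5)(9 12 11)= [0, 15, 2, 3, 4, 1, 6, 5, 8, 12, 10, 9, 11, 13, 14, 7]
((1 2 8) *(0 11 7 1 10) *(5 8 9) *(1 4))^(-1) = ((0 11 7 4 1 2 9 5 8 10))^(-1) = (0 10 8 5 9 2 1 4 7 11)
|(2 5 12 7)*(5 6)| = 5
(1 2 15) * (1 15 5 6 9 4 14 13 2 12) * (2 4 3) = (15)(1 12)(2 5 6 9 3)(4 14 13) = [0, 12, 5, 2, 14, 6, 9, 7, 8, 3, 10, 11, 1, 4, 13, 15]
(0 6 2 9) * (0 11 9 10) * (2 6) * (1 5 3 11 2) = (0 1 5 3 11 9 2 10) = [1, 5, 10, 11, 4, 3, 6, 7, 8, 2, 0, 9]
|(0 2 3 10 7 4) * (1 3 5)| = |(0 2 5 1 3 10 7 4)| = 8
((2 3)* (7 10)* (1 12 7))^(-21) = ((1 12 7 10)(2 3))^(-21) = (1 10 7 12)(2 3)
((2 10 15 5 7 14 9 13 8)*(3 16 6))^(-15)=((2 10 15 5 7 14 9 13 8)(3 16 6))^(-15)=(16)(2 5 9)(7 13 10)(8 15 14)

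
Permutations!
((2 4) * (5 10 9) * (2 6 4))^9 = ((4 6)(5 10 9))^9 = (10)(4 6)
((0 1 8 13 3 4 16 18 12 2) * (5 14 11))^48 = (0 12 16 3 8)(1 2 18 4 13)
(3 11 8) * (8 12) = (3 11 12 8) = [0, 1, 2, 11, 4, 5, 6, 7, 3, 9, 10, 12, 8]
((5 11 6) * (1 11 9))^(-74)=(1 11 6 5 9)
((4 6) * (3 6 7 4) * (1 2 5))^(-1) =((1 2 5)(3 6)(4 7))^(-1) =(1 5 2)(3 6)(4 7)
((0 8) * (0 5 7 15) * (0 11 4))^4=(0 15 8 11 5 4 7)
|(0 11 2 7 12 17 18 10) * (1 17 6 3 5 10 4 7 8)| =|(0 11 2 8 1 17 18 4 7 12 6 3 5 10)| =14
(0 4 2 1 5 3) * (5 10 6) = (0 4 2 1 10 6 5 3) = [4, 10, 1, 0, 2, 3, 5, 7, 8, 9, 6]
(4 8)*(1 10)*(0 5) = (0 5)(1 10)(4 8) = [5, 10, 2, 3, 8, 0, 6, 7, 4, 9, 1]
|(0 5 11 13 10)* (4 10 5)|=3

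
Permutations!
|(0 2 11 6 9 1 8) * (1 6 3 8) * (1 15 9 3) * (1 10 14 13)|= |(0 2 11 10 14 13 1 15 9 6 3 8)|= 12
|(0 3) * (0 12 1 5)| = |(0 3 12 1 5)| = 5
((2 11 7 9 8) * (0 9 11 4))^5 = (7 11)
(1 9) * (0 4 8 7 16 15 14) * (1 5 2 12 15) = [4, 9, 12, 3, 8, 2, 6, 16, 7, 5, 10, 11, 15, 13, 0, 14, 1] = (0 4 8 7 16 1 9 5 2 12 15 14)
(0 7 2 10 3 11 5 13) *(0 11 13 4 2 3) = [7, 1, 10, 13, 2, 4, 6, 3, 8, 9, 0, 5, 12, 11] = (0 7 3 13 11 5 4 2 10)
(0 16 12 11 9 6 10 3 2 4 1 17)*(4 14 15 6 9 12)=[16, 17, 14, 2, 1, 5, 10, 7, 8, 9, 3, 12, 11, 13, 15, 6, 4, 0]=(0 16 4 1 17)(2 14 15 6 10 3)(11 12)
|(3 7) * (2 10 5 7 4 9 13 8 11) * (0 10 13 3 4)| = |(0 10 5 7 4 9 3)(2 13 8 11)| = 28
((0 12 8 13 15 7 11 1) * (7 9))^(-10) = (0 1 11 7 9 15 13 8 12)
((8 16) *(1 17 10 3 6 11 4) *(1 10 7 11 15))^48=((1 17 7 11 4 10 3 6 15)(8 16))^48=(1 11 3)(4 6 17)(7 10 15)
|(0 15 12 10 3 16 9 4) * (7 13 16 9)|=21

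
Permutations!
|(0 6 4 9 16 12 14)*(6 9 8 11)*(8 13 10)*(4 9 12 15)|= |(0 12 14)(4 13 10 8 11 6 9 16 15)|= 9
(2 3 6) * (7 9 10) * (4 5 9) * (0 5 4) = (0 5 9 10 7)(2 3 6) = [5, 1, 3, 6, 4, 9, 2, 0, 8, 10, 7]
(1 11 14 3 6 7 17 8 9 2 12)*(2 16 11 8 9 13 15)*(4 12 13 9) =(1 8 9 16 11 14 3 6 7 17 4 12)(2 13 15) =[0, 8, 13, 6, 12, 5, 7, 17, 9, 16, 10, 14, 1, 15, 3, 2, 11, 4]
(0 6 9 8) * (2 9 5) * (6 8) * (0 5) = [8, 1, 9, 3, 4, 2, 0, 7, 5, 6] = (0 8 5 2 9 6)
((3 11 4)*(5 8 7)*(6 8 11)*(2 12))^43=(2 12)(3 6 8 7 5 11 4)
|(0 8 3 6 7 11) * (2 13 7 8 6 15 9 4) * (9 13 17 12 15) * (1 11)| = |(0 6 8 3 9 4 2 17 12 15 13 7 1 11)| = 14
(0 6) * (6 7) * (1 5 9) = [7, 5, 2, 3, 4, 9, 0, 6, 8, 1] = (0 7 6)(1 5 9)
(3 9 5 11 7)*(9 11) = [0, 1, 2, 11, 4, 9, 6, 3, 8, 5, 10, 7] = (3 11 7)(5 9)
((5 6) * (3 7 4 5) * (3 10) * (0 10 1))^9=((0 10 3 7 4 5 6 1))^9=(0 10 3 7 4 5 6 1)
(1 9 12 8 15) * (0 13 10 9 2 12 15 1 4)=(0 13 10 9 15 4)(1 2 12 8)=[13, 2, 12, 3, 0, 5, 6, 7, 1, 15, 9, 11, 8, 10, 14, 4]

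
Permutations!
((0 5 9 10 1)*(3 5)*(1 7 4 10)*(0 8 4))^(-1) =(0 7 10 4 8 1 9 5 3)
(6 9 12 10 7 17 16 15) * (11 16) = (6 9 12 10 7 17 11 16 15) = [0, 1, 2, 3, 4, 5, 9, 17, 8, 12, 7, 16, 10, 13, 14, 6, 15, 11]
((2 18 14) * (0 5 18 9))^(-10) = ((0 5 18 14 2 9))^(-10) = (0 18 2)(5 14 9)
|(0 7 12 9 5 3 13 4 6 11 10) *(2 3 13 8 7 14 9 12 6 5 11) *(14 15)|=|(0 15 14 9 11 10)(2 3 8 7 6)(4 5 13)|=30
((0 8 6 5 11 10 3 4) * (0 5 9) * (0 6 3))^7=((0 8 3 4 5 11 10)(6 9))^7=(11)(6 9)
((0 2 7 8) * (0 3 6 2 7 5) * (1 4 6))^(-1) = (0 5 2 6 4 1 3 8 7)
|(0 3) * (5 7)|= 2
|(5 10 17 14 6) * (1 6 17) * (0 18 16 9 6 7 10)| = 6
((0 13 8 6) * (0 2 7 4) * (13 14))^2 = ((0 14 13 8 6 2 7 4))^2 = (0 13 6 7)(2 4 14 8)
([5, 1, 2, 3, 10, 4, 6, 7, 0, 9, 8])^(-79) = (0 5 4 10 8)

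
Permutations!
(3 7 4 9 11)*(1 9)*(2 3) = [0, 9, 3, 7, 1, 5, 6, 4, 8, 11, 10, 2] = (1 9 11 2 3 7 4)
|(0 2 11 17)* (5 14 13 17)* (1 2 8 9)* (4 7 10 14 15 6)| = 15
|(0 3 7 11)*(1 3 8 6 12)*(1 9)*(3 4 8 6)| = 10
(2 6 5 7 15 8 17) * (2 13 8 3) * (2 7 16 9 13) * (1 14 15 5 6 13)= (1 14 15 3 7 5 16 9)(2 13 8 17)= [0, 14, 13, 7, 4, 16, 6, 5, 17, 1, 10, 11, 12, 8, 15, 3, 9, 2]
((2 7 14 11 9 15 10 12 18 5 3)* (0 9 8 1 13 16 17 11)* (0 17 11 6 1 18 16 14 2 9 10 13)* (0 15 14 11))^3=((0 10 12 16)(1 15 13 11 8 18 5 3 9 14 17 6)(2 7))^3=(0 16 12 10)(1 11 5 14)(2 7)(3 17 15 8)(6 13 18 9)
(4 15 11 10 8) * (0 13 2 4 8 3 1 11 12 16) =(0 13 2 4 15 12 16)(1 11 10 3) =[13, 11, 4, 1, 15, 5, 6, 7, 8, 9, 3, 10, 16, 2, 14, 12, 0]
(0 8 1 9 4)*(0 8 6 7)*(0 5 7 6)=(1 9 4 8)(5 7)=[0, 9, 2, 3, 8, 7, 6, 5, 1, 4]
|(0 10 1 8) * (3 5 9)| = 12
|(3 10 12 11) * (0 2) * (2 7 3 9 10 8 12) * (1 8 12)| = 8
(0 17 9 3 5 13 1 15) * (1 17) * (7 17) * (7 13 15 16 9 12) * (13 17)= [1, 16, 2, 5, 4, 15, 6, 13, 8, 3, 10, 11, 7, 17, 14, 0, 9, 12]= (0 1 16 9 3 5 15)(7 13 17 12)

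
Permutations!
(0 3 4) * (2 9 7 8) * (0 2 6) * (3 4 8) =(0 4 2 9 7 3 8 6) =[4, 1, 9, 8, 2, 5, 0, 3, 6, 7]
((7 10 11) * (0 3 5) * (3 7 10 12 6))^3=(0 6)(3 7)(5 12)(10 11)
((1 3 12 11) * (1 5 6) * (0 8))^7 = (0 8)(1 3 12 11 5 6)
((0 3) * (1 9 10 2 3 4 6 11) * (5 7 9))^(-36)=(0 10 5 6 3 9 1 4 2 7 11)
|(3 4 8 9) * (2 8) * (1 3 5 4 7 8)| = 8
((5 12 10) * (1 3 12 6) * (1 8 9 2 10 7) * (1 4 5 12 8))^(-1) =((1 3 8 9 2 10 12 7 4 5 6))^(-1) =(1 6 5 4 7 12 10 2 9 8 3)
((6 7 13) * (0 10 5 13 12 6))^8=(13)(6 12 7)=((0 10 5 13)(6 7 12))^8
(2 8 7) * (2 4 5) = [0, 1, 8, 3, 5, 2, 6, 4, 7] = (2 8 7 4 5)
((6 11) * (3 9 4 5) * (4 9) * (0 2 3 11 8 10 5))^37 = (0 2 3 4)(5 6 10 11 8)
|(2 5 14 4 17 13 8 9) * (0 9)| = |(0 9 2 5 14 4 17 13 8)| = 9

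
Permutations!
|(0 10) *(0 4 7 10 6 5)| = 3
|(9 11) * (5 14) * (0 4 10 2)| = 4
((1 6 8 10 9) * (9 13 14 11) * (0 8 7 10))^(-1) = ((0 8)(1 6 7 10 13 14 11 9))^(-1) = (0 8)(1 9 11 14 13 10 7 6)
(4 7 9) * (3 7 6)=(3 7 9 4 6)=[0, 1, 2, 7, 6, 5, 3, 9, 8, 4]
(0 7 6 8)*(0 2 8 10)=(0 7 6 10)(2 8)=[7, 1, 8, 3, 4, 5, 10, 6, 2, 9, 0]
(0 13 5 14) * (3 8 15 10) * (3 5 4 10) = (0 13 4 10 5 14)(3 8 15) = [13, 1, 2, 8, 10, 14, 6, 7, 15, 9, 5, 11, 12, 4, 0, 3]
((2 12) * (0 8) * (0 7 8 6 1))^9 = (2 12)(7 8)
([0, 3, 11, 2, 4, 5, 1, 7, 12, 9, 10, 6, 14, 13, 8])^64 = [0, 6, 3, 1, 4, 5, 11, 7, 12, 9, 10, 2, 14, 13, 8]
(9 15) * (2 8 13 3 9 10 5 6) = (2 8 13 3 9 15 10 5 6) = [0, 1, 8, 9, 4, 6, 2, 7, 13, 15, 5, 11, 12, 3, 14, 10]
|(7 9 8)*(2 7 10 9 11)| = |(2 7 11)(8 10 9)| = 3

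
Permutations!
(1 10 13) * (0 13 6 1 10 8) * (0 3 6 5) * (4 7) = (0 13 10 5)(1 8 3 6)(4 7) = [13, 8, 2, 6, 7, 0, 1, 4, 3, 9, 5, 11, 12, 10]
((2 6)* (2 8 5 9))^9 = ((2 6 8 5 9))^9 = (2 9 5 8 6)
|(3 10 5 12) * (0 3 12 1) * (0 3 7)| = |(12)(0 7)(1 3 10 5)| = 4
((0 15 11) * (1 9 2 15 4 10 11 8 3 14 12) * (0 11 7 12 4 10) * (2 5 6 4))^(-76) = ((0 10 7 12 1 9 5 6 4)(2 15 8 3 14))^(-76) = (0 9 10 5 7 6 12 4 1)(2 14 3 8 15)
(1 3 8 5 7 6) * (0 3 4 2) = (0 3 8 5 7 6 1 4 2) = [3, 4, 0, 8, 2, 7, 1, 6, 5]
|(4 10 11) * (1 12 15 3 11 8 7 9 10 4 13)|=|(1 12 15 3 11 13)(7 9 10 8)|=12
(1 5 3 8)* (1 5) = [0, 1, 2, 8, 4, 3, 6, 7, 5] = (3 8 5)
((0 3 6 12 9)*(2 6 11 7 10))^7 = (0 12 2 7 3 9 6 10 11)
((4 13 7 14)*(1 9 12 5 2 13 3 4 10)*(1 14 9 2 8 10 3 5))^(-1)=(1 12 9 7 13 2)(3 14 10 8 5 4)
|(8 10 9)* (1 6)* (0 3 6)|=12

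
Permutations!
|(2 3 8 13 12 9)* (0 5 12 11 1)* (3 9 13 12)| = 8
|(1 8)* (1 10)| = 3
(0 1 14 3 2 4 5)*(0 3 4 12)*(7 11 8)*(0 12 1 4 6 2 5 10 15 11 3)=(0 4 10 15 11 8 7 3 5)(1 14 6 2)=[4, 14, 1, 5, 10, 0, 2, 3, 7, 9, 15, 8, 12, 13, 6, 11]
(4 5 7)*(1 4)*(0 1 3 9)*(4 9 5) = (0 1 9)(3 5 7) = [1, 9, 2, 5, 4, 7, 6, 3, 8, 0]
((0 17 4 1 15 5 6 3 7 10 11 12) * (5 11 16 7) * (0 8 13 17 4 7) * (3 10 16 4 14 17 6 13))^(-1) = (0 16 7 17 14)(1 4 10 6 13 5 3 8 12 11 15)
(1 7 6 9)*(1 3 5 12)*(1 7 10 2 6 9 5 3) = [0, 10, 6, 3, 4, 12, 5, 9, 8, 1, 2, 11, 7] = (1 10 2 6 5 12 7 9)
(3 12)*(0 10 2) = (0 10 2)(3 12) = [10, 1, 0, 12, 4, 5, 6, 7, 8, 9, 2, 11, 3]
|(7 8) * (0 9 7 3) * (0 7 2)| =|(0 9 2)(3 7 8)| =3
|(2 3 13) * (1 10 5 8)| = |(1 10 5 8)(2 3 13)| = 12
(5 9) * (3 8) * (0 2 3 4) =[2, 1, 3, 8, 0, 9, 6, 7, 4, 5] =(0 2 3 8 4)(5 9)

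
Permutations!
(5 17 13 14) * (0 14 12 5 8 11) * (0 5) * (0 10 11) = (0 14 8)(5 17 13 12 10 11) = [14, 1, 2, 3, 4, 17, 6, 7, 0, 9, 11, 5, 10, 12, 8, 15, 16, 13]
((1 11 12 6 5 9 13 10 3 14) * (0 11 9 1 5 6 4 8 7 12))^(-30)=(1 14 10 9 5 3 13)(4 7)(8 12)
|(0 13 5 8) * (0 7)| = |(0 13 5 8 7)| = 5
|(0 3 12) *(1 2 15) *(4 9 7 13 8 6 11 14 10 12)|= |(0 3 4 9 7 13 8 6 11 14 10 12)(1 2 15)|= 12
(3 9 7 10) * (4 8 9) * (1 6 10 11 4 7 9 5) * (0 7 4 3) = (0 7 11 3 4 8 5 1 6 10) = [7, 6, 2, 4, 8, 1, 10, 11, 5, 9, 0, 3]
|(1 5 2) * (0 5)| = |(0 5 2 1)| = 4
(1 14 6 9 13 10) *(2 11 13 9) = (1 14 6 2 11 13 10) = [0, 14, 11, 3, 4, 5, 2, 7, 8, 9, 1, 13, 12, 10, 6]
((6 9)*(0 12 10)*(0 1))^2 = ((0 12 10 1)(6 9))^2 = (0 10)(1 12)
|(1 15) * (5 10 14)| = |(1 15)(5 10 14)| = 6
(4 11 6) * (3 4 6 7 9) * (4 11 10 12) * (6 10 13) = (3 11 7 9)(4 13 6 10 12) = [0, 1, 2, 11, 13, 5, 10, 9, 8, 3, 12, 7, 4, 6]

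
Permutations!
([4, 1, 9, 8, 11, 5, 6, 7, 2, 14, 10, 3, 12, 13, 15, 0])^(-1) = [15, 1, 8, 11, 0, 5, 6, 7, 3, 2, 10, 4, 12, 13, 9, 14]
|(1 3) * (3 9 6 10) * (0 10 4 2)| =8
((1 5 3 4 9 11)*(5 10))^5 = (1 9 3 10 11 4 5)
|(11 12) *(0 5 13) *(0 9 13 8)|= |(0 5 8)(9 13)(11 12)|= 6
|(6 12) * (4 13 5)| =|(4 13 5)(6 12)| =6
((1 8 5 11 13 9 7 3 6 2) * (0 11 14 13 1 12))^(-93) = (0 2 3 9 14 8 11 12 6 7 13 5 1)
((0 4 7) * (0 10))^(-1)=(0 10 7 4)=((0 4 7 10))^(-1)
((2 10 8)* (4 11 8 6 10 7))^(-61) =((2 7 4 11 8)(6 10))^(-61) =(2 8 11 4 7)(6 10)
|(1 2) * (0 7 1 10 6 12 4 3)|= |(0 7 1 2 10 6 12 4 3)|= 9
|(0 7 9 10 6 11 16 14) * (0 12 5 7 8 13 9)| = 12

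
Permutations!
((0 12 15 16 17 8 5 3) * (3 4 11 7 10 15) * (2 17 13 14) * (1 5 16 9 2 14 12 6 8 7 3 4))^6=((0 6 8 16 13 12 4 11 3)(1 5)(2 17 7 10 15 9))^6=(17)(0 4 16)(3 12 8)(6 11 13)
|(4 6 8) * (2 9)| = |(2 9)(4 6 8)| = 6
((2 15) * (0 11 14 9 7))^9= (0 7 9 14 11)(2 15)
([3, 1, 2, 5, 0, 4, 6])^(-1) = [4, 1, 2, 0, 5, 3, 6]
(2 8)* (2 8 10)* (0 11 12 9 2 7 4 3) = [11, 1, 10, 0, 3, 5, 6, 4, 8, 2, 7, 12, 9] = (0 11 12 9 2 10 7 4 3)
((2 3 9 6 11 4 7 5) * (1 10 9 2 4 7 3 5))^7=(1 10 9 6 11 7)(2 3 4 5)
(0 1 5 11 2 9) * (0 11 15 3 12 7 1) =(1 5 15 3 12 7)(2 9 11) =[0, 5, 9, 12, 4, 15, 6, 1, 8, 11, 10, 2, 7, 13, 14, 3]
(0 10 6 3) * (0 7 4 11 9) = [10, 1, 2, 7, 11, 5, 3, 4, 8, 0, 6, 9] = (0 10 6 3 7 4 11 9)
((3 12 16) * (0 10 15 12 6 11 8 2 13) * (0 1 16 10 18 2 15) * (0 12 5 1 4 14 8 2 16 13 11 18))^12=(18)(1 15 14 13 5 8 4)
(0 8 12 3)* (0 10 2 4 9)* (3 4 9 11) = (0 8 12 4 11 3 10 2 9) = [8, 1, 9, 10, 11, 5, 6, 7, 12, 0, 2, 3, 4]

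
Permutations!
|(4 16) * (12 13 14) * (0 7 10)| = |(0 7 10)(4 16)(12 13 14)| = 6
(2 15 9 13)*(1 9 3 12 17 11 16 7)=(1 9 13 2 15 3 12 17 11 16 7)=[0, 9, 15, 12, 4, 5, 6, 1, 8, 13, 10, 16, 17, 2, 14, 3, 7, 11]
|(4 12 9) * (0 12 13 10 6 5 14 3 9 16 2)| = |(0 12 16 2)(3 9 4 13 10 6 5 14)| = 8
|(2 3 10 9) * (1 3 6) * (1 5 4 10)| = 6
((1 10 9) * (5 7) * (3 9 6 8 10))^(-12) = ((1 3 9)(5 7)(6 8 10))^(-12) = (10)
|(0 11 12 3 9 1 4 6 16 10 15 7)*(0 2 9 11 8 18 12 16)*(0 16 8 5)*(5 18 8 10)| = 15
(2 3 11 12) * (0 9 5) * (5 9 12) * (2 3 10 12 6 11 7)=(0 6 11 5)(2 10 12 3 7)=[6, 1, 10, 7, 4, 0, 11, 2, 8, 9, 12, 5, 3]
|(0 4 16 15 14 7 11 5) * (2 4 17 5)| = 21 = |(0 17 5)(2 4 16 15 14 7 11)|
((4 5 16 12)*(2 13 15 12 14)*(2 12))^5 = (16)(2 15 13)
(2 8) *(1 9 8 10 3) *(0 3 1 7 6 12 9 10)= (0 3 7 6 12 9 8 2)(1 10)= [3, 10, 0, 7, 4, 5, 12, 6, 2, 8, 1, 11, 9]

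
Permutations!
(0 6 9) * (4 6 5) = [5, 1, 2, 3, 6, 4, 9, 7, 8, 0] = (0 5 4 6 9)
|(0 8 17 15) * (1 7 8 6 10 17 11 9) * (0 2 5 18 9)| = 13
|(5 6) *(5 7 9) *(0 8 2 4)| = |(0 8 2 4)(5 6 7 9)| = 4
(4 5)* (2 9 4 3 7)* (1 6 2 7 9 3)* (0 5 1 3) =[5, 6, 0, 9, 1, 3, 2, 7, 8, 4] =(0 5 3 9 4 1 6 2)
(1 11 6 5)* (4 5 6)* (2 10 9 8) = (1 11 4 5)(2 10 9 8) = [0, 11, 10, 3, 5, 1, 6, 7, 2, 8, 9, 4]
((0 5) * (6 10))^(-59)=((0 5)(6 10))^(-59)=(0 5)(6 10)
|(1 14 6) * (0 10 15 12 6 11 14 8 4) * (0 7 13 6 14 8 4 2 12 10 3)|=10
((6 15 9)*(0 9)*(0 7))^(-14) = (0 9 6 15 7)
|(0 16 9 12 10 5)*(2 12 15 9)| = 6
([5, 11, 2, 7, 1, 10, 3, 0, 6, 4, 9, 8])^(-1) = [7, 4, 2, 6, 9, 0, 8, 3, 11, 10, 5, 1]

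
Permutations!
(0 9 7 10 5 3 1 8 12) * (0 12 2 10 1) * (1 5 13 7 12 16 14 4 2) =(0 9 12 16 14 4 2 10 13 7 5 3)(1 8) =[9, 8, 10, 0, 2, 3, 6, 5, 1, 12, 13, 11, 16, 7, 4, 15, 14]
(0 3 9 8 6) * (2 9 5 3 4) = (0 4 2 9 8 6)(3 5) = [4, 1, 9, 5, 2, 3, 0, 7, 6, 8]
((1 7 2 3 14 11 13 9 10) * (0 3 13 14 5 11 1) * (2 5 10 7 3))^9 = ((0 2 13 9 7 5 11 14 1 3 10))^9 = (0 3 14 5 9 2 10 1 11 7 13)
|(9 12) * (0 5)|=|(0 5)(9 12)|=2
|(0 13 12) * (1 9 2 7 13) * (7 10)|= 8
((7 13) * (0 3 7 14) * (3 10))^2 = (0 3 13)(7 14 10)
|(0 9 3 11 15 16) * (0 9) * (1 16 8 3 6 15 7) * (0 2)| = 18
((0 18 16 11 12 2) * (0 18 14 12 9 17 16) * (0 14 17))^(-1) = ((0 17 16 11 9)(2 18 14 12))^(-1) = (0 9 11 16 17)(2 12 14 18)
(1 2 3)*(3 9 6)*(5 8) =[0, 2, 9, 1, 4, 8, 3, 7, 5, 6] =(1 2 9 6 3)(5 8)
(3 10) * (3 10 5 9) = (10)(3 5 9) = [0, 1, 2, 5, 4, 9, 6, 7, 8, 3, 10]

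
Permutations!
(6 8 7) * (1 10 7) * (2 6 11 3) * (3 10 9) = (1 9 3 2 6 8)(7 11 10) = [0, 9, 6, 2, 4, 5, 8, 11, 1, 3, 7, 10]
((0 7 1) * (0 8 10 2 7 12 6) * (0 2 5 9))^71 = (0 12 6 2 7 1 8 10 5 9)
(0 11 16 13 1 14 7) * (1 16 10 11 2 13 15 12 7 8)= (0 2 13 16 15 12 7)(1 14 8)(10 11)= [2, 14, 13, 3, 4, 5, 6, 0, 1, 9, 11, 10, 7, 16, 8, 12, 15]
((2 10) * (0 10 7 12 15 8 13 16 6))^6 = ((0 10 2 7 12 15 8 13 16 6))^6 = (0 8 2 16 12)(6 15 10 13 7)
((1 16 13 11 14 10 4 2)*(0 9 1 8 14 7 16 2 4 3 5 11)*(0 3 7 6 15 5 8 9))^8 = (1 9 2)(3 8 14 10 7 16 13)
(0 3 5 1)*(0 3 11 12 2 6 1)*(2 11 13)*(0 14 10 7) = (0 13 2 6 1 3 5 14 10 7)(11 12) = [13, 3, 6, 5, 4, 14, 1, 0, 8, 9, 7, 12, 11, 2, 10]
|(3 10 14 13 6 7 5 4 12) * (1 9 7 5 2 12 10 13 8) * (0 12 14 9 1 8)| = 12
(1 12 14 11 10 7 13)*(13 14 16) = (1 12 16 13)(7 14 11 10) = [0, 12, 2, 3, 4, 5, 6, 14, 8, 9, 7, 10, 16, 1, 11, 15, 13]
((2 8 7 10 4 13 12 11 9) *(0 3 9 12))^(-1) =(0 13 4 10 7 8 2 9 3)(11 12)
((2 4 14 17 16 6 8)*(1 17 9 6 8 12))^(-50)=((1 17 16 8 2 4 14 9 6 12))^(-50)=(17)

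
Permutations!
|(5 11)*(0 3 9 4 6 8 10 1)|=8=|(0 3 9 4 6 8 10 1)(5 11)|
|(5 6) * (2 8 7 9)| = |(2 8 7 9)(5 6)| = 4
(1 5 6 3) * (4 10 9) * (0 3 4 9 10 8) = (10)(0 3 1 5 6 4 8) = [3, 5, 2, 1, 8, 6, 4, 7, 0, 9, 10]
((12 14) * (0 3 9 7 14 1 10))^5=((0 3 9 7 14 12 1 10))^5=(0 12 9 10 14 3 1 7)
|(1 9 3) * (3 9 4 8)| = |(9)(1 4 8 3)| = 4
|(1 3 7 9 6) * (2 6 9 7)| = 4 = |(9)(1 3 2 6)|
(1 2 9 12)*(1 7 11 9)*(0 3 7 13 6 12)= [3, 2, 1, 7, 4, 5, 12, 11, 8, 0, 10, 9, 13, 6]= (0 3 7 11 9)(1 2)(6 12 13)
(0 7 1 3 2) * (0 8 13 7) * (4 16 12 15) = (1 3 2 8 13 7)(4 16 12 15) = [0, 3, 8, 2, 16, 5, 6, 1, 13, 9, 10, 11, 15, 7, 14, 4, 12]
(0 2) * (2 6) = (0 6 2) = [6, 1, 0, 3, 4, 5, 2]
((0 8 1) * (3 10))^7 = ((0 8 1)(3 10))^7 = (0 8 1)(3 10)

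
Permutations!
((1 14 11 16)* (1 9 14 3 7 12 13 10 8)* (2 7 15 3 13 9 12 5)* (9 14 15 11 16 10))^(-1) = ((1 13 9 15 3 11 10 8)(2 7 5)(12 14 16))^(-1) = (1 8 10 11 3 15 9 13)(2 5 7)(12 16 14)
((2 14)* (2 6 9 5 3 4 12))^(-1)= ((2 14 6 9 5 3 4 12))^(-1)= (2 12 4 3 5 9 6 14)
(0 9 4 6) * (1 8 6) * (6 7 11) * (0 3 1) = (0 9 4)(1 8 7 11 6 3) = [9, 8, 2, 1, 0, 5, 3, 11, 7, 4, 10, 6]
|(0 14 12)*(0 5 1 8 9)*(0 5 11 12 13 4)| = 4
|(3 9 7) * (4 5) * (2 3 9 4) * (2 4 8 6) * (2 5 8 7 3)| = |(3 7 9)(4 8 6 5)| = 12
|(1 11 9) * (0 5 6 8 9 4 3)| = 9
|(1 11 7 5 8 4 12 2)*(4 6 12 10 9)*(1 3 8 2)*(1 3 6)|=9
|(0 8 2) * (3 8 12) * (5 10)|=10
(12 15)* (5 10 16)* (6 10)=(5 6 10 16)(12 15)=[0, 1, 2, 3, 4, 6, 10, 7, 8, 9, 16, 11, 15, 13, 14, 12, 5]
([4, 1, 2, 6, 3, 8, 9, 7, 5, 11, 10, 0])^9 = (0 6)(3 11)(4 9)(5 8)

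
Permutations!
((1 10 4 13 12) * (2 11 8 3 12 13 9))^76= ((13)(1 10 4 9 2 11 8 3 12))^76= (13)(1 2 12 9 3 4 8 10 11)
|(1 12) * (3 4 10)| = 6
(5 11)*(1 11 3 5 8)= (1 11 8)(3 5)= [0, 11, 2, 5, 4, 3, 6, 7, 1, 9, 10, 8]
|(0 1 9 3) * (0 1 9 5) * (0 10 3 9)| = |(1 5 10 3)| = 4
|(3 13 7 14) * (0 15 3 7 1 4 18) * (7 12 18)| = 10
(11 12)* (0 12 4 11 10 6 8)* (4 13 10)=[12, 1, 2, 3, 11, 5, 8, 7, 0, 9, 6, 13, 4, 10]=(0 12 4 11 13 10 6 8)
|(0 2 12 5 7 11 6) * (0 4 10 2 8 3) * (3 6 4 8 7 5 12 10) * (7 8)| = |(12)(0 8 6 7 11 4 3)(2 10)| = 14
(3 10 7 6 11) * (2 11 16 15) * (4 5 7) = (2 11 3 10 4 5 7 6 16 15) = [0, 1, 11, 10, 5, 7, 16, 6, 8, 9, 4, 3, 12, 13, 14, 2, 15]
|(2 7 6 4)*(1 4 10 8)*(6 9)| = |(1 4 2 7 9 6 10 8)| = 8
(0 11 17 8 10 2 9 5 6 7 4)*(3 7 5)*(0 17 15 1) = (0 11 15 1)(2 9 3 7 4 17 8 10)(5 6) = [11, 0, 9, 7, 17, 6, 5, 4, 10, 3, 2, 15, 12, 13, 14, 1, 16, 8]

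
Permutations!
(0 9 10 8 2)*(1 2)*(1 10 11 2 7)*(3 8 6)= (0 9 11 2)(1 7)(3 8 10 6)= [9, 7, 0, 8, 4, 5, 3, 1, 10, 11, 6, 2]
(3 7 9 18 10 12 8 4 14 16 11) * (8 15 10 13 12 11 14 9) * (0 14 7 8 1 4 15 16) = (0 14)(1 4 9 18 13 12 16 7)(3 8 15 10 11) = [14, 4, 2, 8, 9, 5, 6, 1, 15, 18, 11, 3, 16, 12, 0, 10, 7, 17, 13]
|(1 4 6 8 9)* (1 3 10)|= 7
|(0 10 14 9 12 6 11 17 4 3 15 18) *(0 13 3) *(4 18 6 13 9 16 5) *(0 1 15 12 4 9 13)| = |(0 10 14 16 5 9 4 1 15 6 11 17 18 13 3 12)| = 16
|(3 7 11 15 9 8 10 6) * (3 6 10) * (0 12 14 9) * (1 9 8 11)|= 10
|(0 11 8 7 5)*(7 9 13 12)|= |(0 11 8 9 13 12 7 5)|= 8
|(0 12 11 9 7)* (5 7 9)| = 5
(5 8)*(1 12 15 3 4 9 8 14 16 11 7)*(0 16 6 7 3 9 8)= (0 16 11 3 4 8 5 14 6 7 1 12 15 9)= [16, 12, 2, 4, 8, 14, 7, 1, 5, 0, 10, 3, 15, 13, 6, 9, 11]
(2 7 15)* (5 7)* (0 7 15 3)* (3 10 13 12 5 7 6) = [6, 1, 7, 0, 4, 15, 3, 10, 8, 9, 13, 11, 5, 12, 14, 2] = (0 6 3)(2 7 10 13 12 5 15)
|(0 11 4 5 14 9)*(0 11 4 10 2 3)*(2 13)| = 10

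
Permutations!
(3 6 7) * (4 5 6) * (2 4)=(2 4 5 6 7 3)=[0, 1, 4, 2, 5, 6, 7, 3]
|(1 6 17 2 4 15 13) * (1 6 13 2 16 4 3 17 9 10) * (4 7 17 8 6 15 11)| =18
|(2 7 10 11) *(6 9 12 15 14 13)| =|(2 7 10 11)(6 9 12 15 14 13)| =12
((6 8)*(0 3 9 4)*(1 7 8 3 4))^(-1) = (0 4)(1 9 3 6 8 7)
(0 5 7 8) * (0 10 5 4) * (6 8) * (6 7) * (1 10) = (0 4)(1 10 5 6 8) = [4, 10, 2, 3, 0, 6, 8, 7, 1, 9, 5]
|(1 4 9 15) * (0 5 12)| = |(0 5 12)(1 4 9 15)| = 12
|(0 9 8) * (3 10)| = 6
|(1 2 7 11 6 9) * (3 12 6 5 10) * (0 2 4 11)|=|(0 2 7)(1 4 11 5 10 3 12 6 9)|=9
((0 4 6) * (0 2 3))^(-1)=((0 4 6 2 3))^(-1)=(0 3 2 6 4)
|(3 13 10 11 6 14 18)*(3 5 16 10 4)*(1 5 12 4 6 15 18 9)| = |(1 5 16 10 11 15 18 12 4 3 13 6 14 9)| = 14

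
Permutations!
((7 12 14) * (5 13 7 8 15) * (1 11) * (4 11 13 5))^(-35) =(1 13 7 12 14 8 15 4 11)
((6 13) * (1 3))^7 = ((1 3)(6 13))^7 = (1 3)(6 13)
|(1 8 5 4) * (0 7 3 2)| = |(0 7 3 2)(1 8 5 4)| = 4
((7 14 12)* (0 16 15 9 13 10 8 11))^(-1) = (0 11 8 10 13 9 15 16)(7 12 14)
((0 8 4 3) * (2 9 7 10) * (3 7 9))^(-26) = ((0 8 4 7 10 2 3))^(-26) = (0 4 10 3 8 7 2)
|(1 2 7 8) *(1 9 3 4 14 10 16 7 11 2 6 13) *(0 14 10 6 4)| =12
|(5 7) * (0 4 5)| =|(0 4 5 7)| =4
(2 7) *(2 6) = (2 7 6) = [0, 1, 7, 3, 4, 5, 2, 6]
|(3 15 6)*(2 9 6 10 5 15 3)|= |(2 9 6)(5 15 10)|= 3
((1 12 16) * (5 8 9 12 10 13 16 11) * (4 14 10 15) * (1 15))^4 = ((4 14 10 13 16 15)(5 8 9 12 11))^4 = (4 16 10)(5 11 12 9 8)(13 14 15)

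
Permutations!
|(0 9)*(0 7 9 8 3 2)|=|(0 8 3 2)(7 9)|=4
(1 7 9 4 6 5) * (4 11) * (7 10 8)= (1 10 8 7 9 11 4 6 5)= [0, 10, 2, 3, 6, 1, 5, 9, 7, 11, 8, 4]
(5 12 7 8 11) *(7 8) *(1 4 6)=(1 4 6)(5 12 8 11)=[0, 4, 2, 3, 6, 12, 1, 7, 11, 9, 10, 5, 8]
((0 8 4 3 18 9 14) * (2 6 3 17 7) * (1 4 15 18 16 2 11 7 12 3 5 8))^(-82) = (0 6 1 5 4 8 17 15 12 18 3 9 16 14 2) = ((0 1 4 17 12 3 16 2 6 5 8 15 18 9 14)(7 11))^(-82)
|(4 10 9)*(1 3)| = |(1 3)(4 10 9)| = 6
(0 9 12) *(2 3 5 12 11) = (0 9 11 2 3 5 12) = [9, 1, 3, 5, 4, 12, 6, 7, 8, 11, 10, 2, 0]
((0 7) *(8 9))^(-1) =((0 7)(8 9))^(-1) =(0 7)(8 9)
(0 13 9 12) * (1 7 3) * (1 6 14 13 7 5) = (0 7 3 6 14 13 9 12)(1 5) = [7, 5, 2, 6, 4, 1, 14, 3, 8, 12, 10, 11, 0, 9, 13]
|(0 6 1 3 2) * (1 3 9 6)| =|(0 1 9 6 3 2)| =6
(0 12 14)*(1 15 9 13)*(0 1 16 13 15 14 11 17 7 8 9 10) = (0 12 11 17 7 8 9 15 10)(1 14)(13 16) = [12, 14, 2, 3, 4, 5, 6, 8, 9, 15, 0, 17, 11, 16, 1, 10, 13, 7]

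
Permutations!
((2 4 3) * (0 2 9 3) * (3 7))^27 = (9)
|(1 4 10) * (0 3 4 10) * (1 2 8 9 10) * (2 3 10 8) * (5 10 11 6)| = 14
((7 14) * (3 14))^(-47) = ((3 14 7))^(-47) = (3 14 7)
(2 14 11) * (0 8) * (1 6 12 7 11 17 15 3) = (0 8)(1 6 12 7 11 2 14 17 15 3) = [8, 6, 14, 1, 4, 5, 12, 11, 0, 9, 10, 2, 7, 13, 17, 3, 16, 15]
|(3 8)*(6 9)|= 2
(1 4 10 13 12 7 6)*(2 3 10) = (1 4 2 3 10 13 12 7 6) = [0, 4, 3, 10, 2, 5, 1, 6, 8, 9, 13, 11, 7, 12]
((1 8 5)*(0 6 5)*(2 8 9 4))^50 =((0 6 5 1 9 4 2 8))^50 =(0 5 9 2)(1 4 8 6)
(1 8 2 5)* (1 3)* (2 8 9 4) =[0, 9, 5, 1, 2, 3, 6, 7, 8, 4] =(1 9 4 2 5 3)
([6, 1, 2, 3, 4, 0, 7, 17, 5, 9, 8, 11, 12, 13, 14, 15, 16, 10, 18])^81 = (18)(0 10 6 8 7 5 17)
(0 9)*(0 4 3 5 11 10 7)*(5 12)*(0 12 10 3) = (0 9 4)(3 10 7 12 5 11) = [9, 1, 2, 10, 0, 11, 6, 12, 8, 4, 7, 3, 5]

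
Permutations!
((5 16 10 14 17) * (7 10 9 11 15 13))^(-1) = (5 17 14 10 7 13 15 11 9 16)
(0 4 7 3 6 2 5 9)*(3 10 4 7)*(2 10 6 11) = (0 7 6 10 4 3 11 2 5 9) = [7, 1, 5, 11, 3, 9, 10, 6, 8, 0, 4, 2]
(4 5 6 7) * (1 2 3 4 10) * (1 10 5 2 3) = (10)(1 3 4 2)(5 6 7) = [0, 3, 1, 4, 2, 6, 7, 5, 8, 9, 10]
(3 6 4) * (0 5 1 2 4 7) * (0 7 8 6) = (0 5 1 2 4 3)(6 8) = [5, 2, 4, 0, 3, 1, 8, 7, 6]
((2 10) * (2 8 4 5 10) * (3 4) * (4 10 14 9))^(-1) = ((3 10 8)(4 5 14 9))^(-1) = (3 8 10)(4 9 14 5)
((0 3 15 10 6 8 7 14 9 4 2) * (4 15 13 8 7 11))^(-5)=(0 13 11 2 3 8 4)(6 7 14 9 15 10)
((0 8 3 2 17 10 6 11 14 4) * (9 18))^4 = (18)(0 17 14 3 6)(2 11 8 10 4)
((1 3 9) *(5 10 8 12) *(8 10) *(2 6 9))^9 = ((1 3 2 6 9)(5 8 12))^9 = (12)(1 9 6 2 3)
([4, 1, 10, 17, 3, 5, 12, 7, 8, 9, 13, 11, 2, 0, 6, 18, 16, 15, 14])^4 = [15, 1, 4, 14, 18, 5, 13, 7, 8, 9, 3, 11, 0, 17, 10, 12, 16, 6, 2]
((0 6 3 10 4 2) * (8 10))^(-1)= (0 2 4 10 8 3 6)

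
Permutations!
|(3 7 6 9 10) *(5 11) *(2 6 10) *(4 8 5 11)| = 3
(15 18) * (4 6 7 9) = [0, 1, 2, 3, 6, 5, 7, 9, 8, 4, 10, 11, 12, 13, 14, 18, 16, 17, 15] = (4 6 7 9)(15 18)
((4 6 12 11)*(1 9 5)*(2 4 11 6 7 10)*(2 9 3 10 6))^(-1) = (1 5 9 10 3)(2 12 6 7 4)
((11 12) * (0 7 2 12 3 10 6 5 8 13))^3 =(0 12 10 8 7 11 6 13 2 3 5) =((0 7 2 12 11 3 10 6 5 8 13))^3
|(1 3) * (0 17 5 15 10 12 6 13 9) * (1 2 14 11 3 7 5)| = |(0 17 1 7 5 15 10 12 6 13 9)(2 14 11 3)| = 44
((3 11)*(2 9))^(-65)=(2 9)(3 11)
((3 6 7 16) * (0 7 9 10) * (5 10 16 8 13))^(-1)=((0 7 8 13 5 10)(3 6 9 16))^(-1)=(0 10 5 13 8 7)(3 16 9 6)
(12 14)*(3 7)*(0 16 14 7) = (0 16 14 12 7 3) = [16, 1, 2, 0, 4, 5, 6, 3, 8, 9, 10, 11, 7, 13, 12, 15, 14]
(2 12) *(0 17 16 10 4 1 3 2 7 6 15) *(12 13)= (0 17 16 10 4 1 3 2 13 12 7 6 15)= [17, 3, 13, 2, 1, 5, 15, 6, 8, 9, 4, 11, 7, 12, 14, 0, 10, 16]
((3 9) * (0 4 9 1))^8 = (0 3 4 1 9) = ((0 4 9 3 1))^8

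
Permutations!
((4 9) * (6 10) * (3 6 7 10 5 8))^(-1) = ((3 6 5 8)(4 9)(7 10))^(-1) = (3 8 5 6)(4 9)(7 10)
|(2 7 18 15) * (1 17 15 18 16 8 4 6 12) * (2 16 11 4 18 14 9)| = 14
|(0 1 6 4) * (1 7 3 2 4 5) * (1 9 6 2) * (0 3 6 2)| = |(0 7 6 5 9 2 4 3 1)| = 9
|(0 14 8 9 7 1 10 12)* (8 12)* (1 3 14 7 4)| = 5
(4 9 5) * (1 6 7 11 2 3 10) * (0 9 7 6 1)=(0 9 5 4 7 11 2 3 10)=[9, 1, 3, 10, 7, 4, 6, 11, 8, 5, 0, 2]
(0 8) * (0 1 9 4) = (0 8 1 9 4) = [8, 9, 2, 3, 0, 5, 6, 7, 1, 4]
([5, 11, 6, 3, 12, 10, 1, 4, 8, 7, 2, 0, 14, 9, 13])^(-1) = [11, 6, 10, 3, 7, 0, 2, 9, 8, 13, 5, 1, 4, 14, 12]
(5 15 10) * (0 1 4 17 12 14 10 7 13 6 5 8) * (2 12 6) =[1, 4, 12, 3, 17, 15, 5, 13, 0, 9, 8, 11, 14, 2, 10, 7, 16, 6] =(0 1 4 17 6 5 15 7 13 2 12 14 10 8)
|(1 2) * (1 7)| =3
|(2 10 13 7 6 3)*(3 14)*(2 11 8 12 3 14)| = 20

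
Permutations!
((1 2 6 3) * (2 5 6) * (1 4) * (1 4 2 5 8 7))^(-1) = (1 7 8)(2 3 6 5) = ((1 8 7)(2 5 6 3))^(-1)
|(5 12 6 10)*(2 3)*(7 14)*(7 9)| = 12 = |(2 3)(5 12 6 10)(7 14 9)|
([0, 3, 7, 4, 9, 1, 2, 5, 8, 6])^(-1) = (1 5 7 2 6 9 4 3)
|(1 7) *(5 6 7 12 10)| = |(1 12 10 5 6 7)| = 6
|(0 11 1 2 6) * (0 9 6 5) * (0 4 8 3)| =8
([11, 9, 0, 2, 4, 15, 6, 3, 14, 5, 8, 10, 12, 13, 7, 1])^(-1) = [2, 15, 3, 7, 4, 9, 6, 14, 10, 1, 11, 0, 12, 13, 8, 5]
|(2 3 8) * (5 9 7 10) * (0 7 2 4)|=|(0 7 10 5 9 2 3 8 4)|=9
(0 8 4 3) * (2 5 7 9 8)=(0 2 5 7 9 8 4 3)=[2, 1, 5, 0, 3, 7, 6, 9, 4, 8]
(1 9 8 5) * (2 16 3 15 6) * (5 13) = (1 9 8 13 5)(2 16 3 15 6) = [0, 9, 16, 15, 4, 1, 2, 7, 13, 8, 10, 11, 12, 5, 14, 6, 3]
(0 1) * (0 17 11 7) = (0 1 17 11 7) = [1, 17, 2, 3, 4, 5, 6, 0, 8, 9, 10, 7, 12, 13, 14, 15, 16, 11]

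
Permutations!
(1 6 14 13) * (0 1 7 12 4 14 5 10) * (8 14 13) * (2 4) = (0 1 6 5 10)(2 4 13 7 12)(8 14) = [1, 6, 4, 3, 13, 10, 5, 12, 14, 9, 0, 11, 2, 7, 8]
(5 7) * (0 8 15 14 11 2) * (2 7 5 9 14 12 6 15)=(0 8 2)(6 15 12)(7 9 14 11)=[8, 1, 0, 3, 4, 5, 15, 9, 2, 14, 10, 7, 6, 13, 11, 12]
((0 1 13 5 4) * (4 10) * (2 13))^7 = ((0 1 2 13 5 10 4))^7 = (13)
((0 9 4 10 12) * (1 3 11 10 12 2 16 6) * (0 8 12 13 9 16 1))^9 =((0 16 6)(1 3 11 10 2)(4 13 9)(8 12))^9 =(16)(1 2 10 11 3)(8 12)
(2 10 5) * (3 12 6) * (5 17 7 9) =[0, 1, 10, 12, 4, 2, 3, 9, 8, 5, 17, 11, 6, 13, 14, 15, 16, 7] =(2 10 17 7 9 5)(3 12 6)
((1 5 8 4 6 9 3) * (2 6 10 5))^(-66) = (1 3 9 6 2)(4 5)(8 10)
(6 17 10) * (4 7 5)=(4 7 5)(6 17 10)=[0, 1, 2, 3, 7, 4, 17, 5, 8, 9, 6, 11, 12, 13, 14, 15, 16, 10]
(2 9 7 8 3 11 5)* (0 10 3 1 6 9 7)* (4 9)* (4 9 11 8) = (0 10 3 8 1 6 9)(2 7 4 11 5) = [10, 6, 7, 8, 11, 2, 9, 4, 1, 0, 3, 5]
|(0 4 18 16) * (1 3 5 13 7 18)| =9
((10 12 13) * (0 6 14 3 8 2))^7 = (0 6 14 3 8 2)(10 12 13)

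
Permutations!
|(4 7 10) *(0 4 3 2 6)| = |(0 4 7 10 3 2 6)| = 7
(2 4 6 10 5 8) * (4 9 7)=[0, 1, 9, 3, 6, 8, 10, 4, 2, 7, 5]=(2 9 7 4 6 10 5 8)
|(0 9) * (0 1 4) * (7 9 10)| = 6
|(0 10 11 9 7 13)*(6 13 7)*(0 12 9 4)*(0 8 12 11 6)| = 9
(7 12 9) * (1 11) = (1 11)(7 12 9) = [0, 11, 2, 3, 4, 5, 6, 12, 8, 7, 10, 1, 9]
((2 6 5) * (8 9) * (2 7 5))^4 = (9)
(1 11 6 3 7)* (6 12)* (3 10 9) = [0, 11, 2, 7, 4, 5, 10, 1, 8, 3, 9, 12, 6] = (1 11 12 6 10 9 3 7)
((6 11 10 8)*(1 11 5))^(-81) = (1 8)(5 10)(6 11)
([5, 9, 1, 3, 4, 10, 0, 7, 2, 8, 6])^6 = [10, 8, 9, 3, 4, 6, 5, 7, 1, 2, 0]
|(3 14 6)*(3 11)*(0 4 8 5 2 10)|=|(0 4 8 5 2 10)(3 14 6 11)|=12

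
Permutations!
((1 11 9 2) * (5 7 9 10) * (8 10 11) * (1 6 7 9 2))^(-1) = ((11)(1 8 10 5 9)(2 6 7))^(-1) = (11)(1 9 5 10 8)(2 7 6)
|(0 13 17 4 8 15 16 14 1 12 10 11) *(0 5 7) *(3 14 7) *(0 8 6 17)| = 84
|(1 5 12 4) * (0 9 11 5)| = |(0 9 11 5 12 4 1)| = 7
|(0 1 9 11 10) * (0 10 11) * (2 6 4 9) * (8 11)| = 6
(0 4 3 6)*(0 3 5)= (0 4 5)(3 6)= [4, 1, 2, 6, 5, 0, 3]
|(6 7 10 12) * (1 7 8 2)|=7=|(1 7 10 12 6 8 2)|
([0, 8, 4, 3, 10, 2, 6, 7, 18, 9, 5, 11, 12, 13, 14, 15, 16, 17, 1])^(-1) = [0, 18, 5, 3, 2, 10, 6, 7, 1, 9, 4, 11, 12, 13, 14, 15, 16, 17, 8]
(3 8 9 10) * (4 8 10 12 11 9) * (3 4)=(3 10 4 8)(9 12 11)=[0, 1, 2, 10, 8, 5, 6, 7, 3, 12, 4, 9, 11]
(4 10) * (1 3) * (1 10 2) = (1 3 10 4 2) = [0, 3, 1, 10, 2, 5, 6, 7, 8, 9, 4]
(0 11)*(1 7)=(0 11)(1 7)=[11, 7, 2, 3, 4, 5, 6, 1, 8, 9, 10, 0]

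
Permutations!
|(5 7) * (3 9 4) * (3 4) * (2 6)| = 2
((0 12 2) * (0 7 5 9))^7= (0 12 2 7 5 9)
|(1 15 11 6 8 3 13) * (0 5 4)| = 21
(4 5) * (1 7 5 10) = (1 7 5 4 10) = [0, 7, 2, 3, 10, 4, 6, 5, 8, 9, 1]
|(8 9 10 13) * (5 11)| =4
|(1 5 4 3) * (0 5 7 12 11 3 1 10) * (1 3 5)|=9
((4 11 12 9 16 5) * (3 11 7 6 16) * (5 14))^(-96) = (16)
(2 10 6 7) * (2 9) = (2 10 6 7 9) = [0, 1, 10, 3, 4, 5, 7, 9, 8, 2, 6]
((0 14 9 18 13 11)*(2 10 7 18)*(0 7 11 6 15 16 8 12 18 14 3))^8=((0 3)(2 10 11 7 14 9)(6 15 16 8 12 18 13))^8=(2 11 14)(6 15 16 8 12 18 13)(7 9 10)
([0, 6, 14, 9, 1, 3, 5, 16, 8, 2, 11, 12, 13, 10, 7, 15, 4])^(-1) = (1 4 16 7 14 2 9 3 5 6)(10 13 12 11)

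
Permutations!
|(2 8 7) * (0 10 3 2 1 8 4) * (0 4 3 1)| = 10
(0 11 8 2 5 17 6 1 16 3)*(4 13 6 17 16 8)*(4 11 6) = [6, 8, 5, 0, 13, 16, 1, 7, 2, 9, 10, 11, 12, 4, 14, 15, 3, 17] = (17)(0 6 1 8 2 5 16 3)(4 13)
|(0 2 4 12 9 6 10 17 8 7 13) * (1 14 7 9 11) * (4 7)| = |(0 2 7 13)(1 14 4 12 11)(6 10 17 8 9)| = 20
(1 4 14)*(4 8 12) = (1 8 12 4 14) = [0, 8, 2, 3, 14, 5, 6, 7, 12, 9, 10, 11, 4, 13, 1]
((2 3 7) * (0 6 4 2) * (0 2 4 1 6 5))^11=((0 5)(1 6)(2 3 7))^11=(0 5)(1 6)(2 7 3)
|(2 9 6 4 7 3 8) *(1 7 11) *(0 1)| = 10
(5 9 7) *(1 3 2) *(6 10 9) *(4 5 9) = [0, 3, 1, 2, 5, 6, 10, 9, 8, 7, 4] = (1 3 2)(4 5 6 10)(7 9)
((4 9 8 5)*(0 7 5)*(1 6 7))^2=((0 1 6 7 5 4 9 8))^2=(0 6 5 9)(1 7 4 8)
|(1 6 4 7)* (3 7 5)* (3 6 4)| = |(1 4 5 6 3 7)| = 6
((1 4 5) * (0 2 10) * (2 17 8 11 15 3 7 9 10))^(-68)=(0 15 10 11 9 8 7 17 3)(1 4 5)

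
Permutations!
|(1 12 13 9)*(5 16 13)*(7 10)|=6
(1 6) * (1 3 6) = (3 6) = [0, 1, 2, 6, 4, 5, 3]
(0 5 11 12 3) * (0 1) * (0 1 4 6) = (0 5 11 12 3 4 6) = [5, 1, 2, 4, 6, 11, 0, 7, 8, 9, 10, 12, 3]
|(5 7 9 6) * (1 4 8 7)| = 7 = |(1 4 8 7 9 6 5)|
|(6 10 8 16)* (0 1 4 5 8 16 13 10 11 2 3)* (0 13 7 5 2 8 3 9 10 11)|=|(0 1 4 2 9 10 16 6)(3 13 11 8 7 5)|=24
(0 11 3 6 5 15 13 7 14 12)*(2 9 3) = (0 11 2 9 3 6 5 15 13 7 14 12) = [11, 1, 9, 6, 4, 15, 5, 14, 8, 3, 10, 2, 0, 7, 12, 13]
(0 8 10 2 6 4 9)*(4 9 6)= (0 8 10 2 4 6 9)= [8, 1, 4, 3, 6, 5, 9, 7, 10, 0, 2]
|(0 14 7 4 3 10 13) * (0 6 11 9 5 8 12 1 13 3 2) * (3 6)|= |(0 14 7 4 2)(1 13 3 10 6 11 9 5 8 12)|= 10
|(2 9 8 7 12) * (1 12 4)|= 7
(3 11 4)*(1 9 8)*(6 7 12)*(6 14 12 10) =[0, 9, 2, 11, 3, 5, 7, 10, 1, 8, 6, 4, 14, 13, 12] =(1 9 8)(3 11 4)(6 7 10)(12 14)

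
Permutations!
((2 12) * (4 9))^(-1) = ((2 12)(4 9))^(-1) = (2 12)(4 9)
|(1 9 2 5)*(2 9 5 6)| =|(9)(1 5)(2 6)| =2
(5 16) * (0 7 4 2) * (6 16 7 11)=(0 11 6 16 5 7 4 2)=[11, 1, 0, 3, 2, 7, 16, 4, 8, 9, 10, 6, 12, 13, 14, 15, 5]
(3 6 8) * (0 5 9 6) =(0 5 9 6 8 3) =[5, 1, 2, 0, 4, 9, 8, 7, 3, 6]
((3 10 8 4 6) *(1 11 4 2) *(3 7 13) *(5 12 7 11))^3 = (1 7 10)(2 12 3)(5 13 8)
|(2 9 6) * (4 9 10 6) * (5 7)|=6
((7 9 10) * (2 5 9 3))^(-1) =(2 3 7 10 9 5)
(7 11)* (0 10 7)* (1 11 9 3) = (0 10 7 9 3 1 11) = [10, 11, 2, 1, 4, 5, 6, 9, 8, 3, 7, 0]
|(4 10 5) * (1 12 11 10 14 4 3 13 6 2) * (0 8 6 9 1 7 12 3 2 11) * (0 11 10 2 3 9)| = 28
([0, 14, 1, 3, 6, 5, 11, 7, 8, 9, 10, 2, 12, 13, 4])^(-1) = [0, 2, 11, 3, 14, 5, 4, 7, 8, 9, 10, 6, 12, 13, 1]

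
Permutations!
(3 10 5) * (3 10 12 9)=(3 12 9)(5 10)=[0, 1, 2, 12, 4, 10, 6, 7, 8, 3, 5, 11, 9]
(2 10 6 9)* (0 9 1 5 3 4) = (0 9 2 10 6 1 5 3 4) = [9, 5, 10, 4, 0, 3, 1, 7, 8, 2, 6]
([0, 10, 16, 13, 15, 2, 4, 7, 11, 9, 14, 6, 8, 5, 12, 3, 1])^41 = (1 16 2 5 13 3 15 4 6 11 8 12 14 10)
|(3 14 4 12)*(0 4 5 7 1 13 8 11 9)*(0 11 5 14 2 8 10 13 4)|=8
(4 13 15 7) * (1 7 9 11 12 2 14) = (1 7 4 13 15 9 11 12 2 14) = [0, 7, 14, 3, 13, 5, 6, 4, 8, 11, 10, 12, 2, 15, 1, 9]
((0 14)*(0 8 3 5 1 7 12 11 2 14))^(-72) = (14) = ((1 7 12 11 2 14 8 3 5))^(-72)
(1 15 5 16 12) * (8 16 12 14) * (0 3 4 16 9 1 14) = (0 3 4 16)(1 15 5 12 14 8 9) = [3, 15, 2, 4, 16, 12, 6, 7, 9, 1, 10, 11, 14, 13, 8, 5, 0]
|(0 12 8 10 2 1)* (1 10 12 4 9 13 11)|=|(0 4 9 13 11 1)(2 10)(8 12)|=6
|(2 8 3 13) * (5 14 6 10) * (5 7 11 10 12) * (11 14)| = 28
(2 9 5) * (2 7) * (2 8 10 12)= (2 9 5 7 8 10 12)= [0, 1, 9, 3, 4, 7, 6, 8, 10, 5, 12, 11, 2]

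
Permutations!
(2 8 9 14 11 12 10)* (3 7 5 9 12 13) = (2 8 12 10)(3 7 5 9 14 11 13) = [0, 1, 8, 7, 4, 9, 6, 5, 12, 14, 2, 13, 10, 3, 11]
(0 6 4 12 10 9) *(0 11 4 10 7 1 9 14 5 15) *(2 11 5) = (0 6 10 14 2 11 4 12 7 1 9 5 15) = [6, 9, 11, 3, 12, 15, 10, 1, 8, 5, 14, 4, 7, 13, 2, 0]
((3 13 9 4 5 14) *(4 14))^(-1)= ((3 13 9 14)(4 5))^(-1)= (3 14 9 13)(4 5)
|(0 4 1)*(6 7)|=6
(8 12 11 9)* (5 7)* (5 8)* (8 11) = (5 7 11 9)(8 12) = [0, 1, 2, 3, 4, 7, 6, 11, 12, 5, 10, 9, 8]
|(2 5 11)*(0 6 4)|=3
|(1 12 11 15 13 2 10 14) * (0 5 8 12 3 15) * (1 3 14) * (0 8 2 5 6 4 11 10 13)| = 33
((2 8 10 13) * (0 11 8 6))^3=(0 10 6 8 2 11 13)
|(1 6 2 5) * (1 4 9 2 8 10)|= |(1 6 8 10)(2 5 4 9)|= 4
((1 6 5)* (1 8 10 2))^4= (1 10 5)(2 8 6)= ((1 6 5 8 10 2))^4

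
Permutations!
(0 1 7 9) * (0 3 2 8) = (0 1 7 9 3 2 8) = [1, 7, 8, 2, 4, 5, 6, 9, 0, 3]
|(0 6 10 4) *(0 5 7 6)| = 5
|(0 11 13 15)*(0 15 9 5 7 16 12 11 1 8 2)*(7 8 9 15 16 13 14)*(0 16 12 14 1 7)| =|(0 7 13 15 12 11 1 9 5 8 2 16 14)| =13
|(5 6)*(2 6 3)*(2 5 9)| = 6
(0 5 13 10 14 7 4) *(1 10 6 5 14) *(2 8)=(0 14 7 4)(1 10)(2 8)(5 13 6)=[14, 10, 8, 3, 0, 13, 5, 4, 2, 9, 1, 11, 12, 6, 7]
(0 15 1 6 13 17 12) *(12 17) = (17)(0 15 1 6 13 12) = [15, 6, 2, 3, 4, 5, 13, 7, 8, 9, 10, 11, 0, 12, 14, 1, 16, 17]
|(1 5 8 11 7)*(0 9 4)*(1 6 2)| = 21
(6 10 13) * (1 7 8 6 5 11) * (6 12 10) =(1 7 8 12 10 13 5 11) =[0, 7, 2, 3, 4, 11, 6, 8, 12, 9, 13, 1, 10, 5]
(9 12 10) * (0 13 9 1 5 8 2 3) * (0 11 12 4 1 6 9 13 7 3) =(13)(0 7 3 11 12 10 6 9 4 1 5 8 2) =[7, 5, 0, 11, 1, 8, 9, 3, 2, 4, 6, 12, 10, 13]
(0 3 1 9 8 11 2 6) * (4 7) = (0 3 1 9 8 11 2 6)(4 7) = [3, 9, 6, 1, 7, 5, 0, 4, 11, 8, 10, 2]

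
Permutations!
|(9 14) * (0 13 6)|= 6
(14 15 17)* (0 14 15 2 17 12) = (0 14 2 17 15 12) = [14, 1, 17, 3, 4, 5, 6, 7, 8, 9, 10, 11, 0, 13, 2, 12, 16, 15]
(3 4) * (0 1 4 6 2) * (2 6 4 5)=(6)(0 1 5 2)(3 4)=[1, 5, 0, 4, 3, 2, 6]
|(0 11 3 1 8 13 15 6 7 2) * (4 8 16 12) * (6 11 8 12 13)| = 30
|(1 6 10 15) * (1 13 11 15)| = |(1 6 10)(11 15 13)| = 3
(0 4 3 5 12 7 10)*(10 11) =(0 4 3 5 12 7 11 10) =[4, 1, 2, 5, 3, 12, 6, 11, 8, 9, 0, 10, 7]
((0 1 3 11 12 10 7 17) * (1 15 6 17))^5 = (0 15 6 17)(1 7 10 12 11 3)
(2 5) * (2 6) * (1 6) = (1 6 2 5) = [0, 6, 5, 3, 4, 1, 2]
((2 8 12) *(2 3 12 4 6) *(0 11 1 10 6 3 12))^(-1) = (12)(0 3 4 8 2 6 10 1 11)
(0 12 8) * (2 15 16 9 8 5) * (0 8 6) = [12, 1, 15, 3, 4, 2, 0, 7, 8, 6, 10, 11, 5, 13, 14, 16, 9] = (0 12 5 2 15 16 9 6)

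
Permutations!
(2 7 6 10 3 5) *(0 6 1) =(0 6 10 3 5 2 7 1) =[6, 0, 7, 5, 4, 2, 10, 1, 8, 9, 3]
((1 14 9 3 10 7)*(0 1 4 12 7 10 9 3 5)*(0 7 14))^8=(3 9 5 7 4 12 14)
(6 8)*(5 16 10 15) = (5 16 10 15)(6 8) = [0, 1, 2, 3, 4, 16, 8, 7, 6, 9, 15, 11, 12, 13, 14, 5, 10]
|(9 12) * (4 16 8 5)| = 4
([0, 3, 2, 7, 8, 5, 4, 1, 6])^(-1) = [0, 7, 2, 1, 6, 5, 8, 3, 4]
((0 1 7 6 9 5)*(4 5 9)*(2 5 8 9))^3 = (0 6 9)(1 4 2)(5 7 8)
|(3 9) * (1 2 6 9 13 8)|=|(1 2 6 9 3 13 8)|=7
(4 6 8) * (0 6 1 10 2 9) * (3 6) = (0 3 6 8 4 1 10 2 9) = [3, 10, 9, 6, 1, 5, 8, 7, 4, 0, 2]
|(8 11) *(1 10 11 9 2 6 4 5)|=9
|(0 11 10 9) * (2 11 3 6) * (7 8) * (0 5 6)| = 6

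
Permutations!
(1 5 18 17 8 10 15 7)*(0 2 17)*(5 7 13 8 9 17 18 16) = (0 2 18)(1 7)(5 16)(8 10 15 13)(9 17) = [2, 7, 18, 3, 4, 16, 6, 1, 10, 17, 15, 11, 12, 8, 14, 13, 5, 9, 0]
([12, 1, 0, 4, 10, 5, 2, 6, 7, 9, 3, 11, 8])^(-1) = [2, 1, 6, 10, 3, 5, 7, 8, 12, 9, 4, 11, 0]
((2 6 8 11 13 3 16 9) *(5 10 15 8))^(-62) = ((2 6 5 10 15 8 11 13 3 16 9))^(-62) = (2 15 3 6 8 16 5 11 9 10 13)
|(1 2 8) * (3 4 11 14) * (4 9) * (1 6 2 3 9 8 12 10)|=|(1 3 8 6 2 12 10)(4 11 14 9)|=28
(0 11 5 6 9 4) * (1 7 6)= (0 11 5 1 7 6 9 4)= [11, 7, 2, 3, 0, 1, 9, 6, 8, 4, 10, 5]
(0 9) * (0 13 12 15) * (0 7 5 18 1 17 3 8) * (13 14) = (0 9 14 13 12 15 7 5 18 1 17 3 8) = [9, 17, 2, 8, 4, 18, 6, 5, 0, 14, 10, 11, 15, 12, 13, 7, 16, 3, 1]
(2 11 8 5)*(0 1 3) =(0 1 3)(2 11 8 5) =[1, 3, 11, 0, 4, 2, 6, 7, 5, 9, 10, 8]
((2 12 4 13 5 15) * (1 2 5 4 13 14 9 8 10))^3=((1 2 12 13 4 14 9 8 10)(5 15))^3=(1 13 9)(2 4 8)(5 15)(10 12 14)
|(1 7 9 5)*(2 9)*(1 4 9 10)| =12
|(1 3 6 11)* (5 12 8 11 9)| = |(1 3 6 9 5 12 8 11)| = 8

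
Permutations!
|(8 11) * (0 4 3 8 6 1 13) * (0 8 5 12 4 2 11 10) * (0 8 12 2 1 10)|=12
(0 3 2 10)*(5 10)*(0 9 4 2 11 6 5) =(0 3 11 6 5 10 9 4 2) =[3, 1, 0, 11, 2, 10, 5, 7, 8, 4, 9, 6]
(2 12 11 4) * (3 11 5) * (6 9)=[0, 1, 12, 11, 2, 3, 9, 7, 8, 6, 10, 4, 5]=(2 12 5 3 11 4)(6 9)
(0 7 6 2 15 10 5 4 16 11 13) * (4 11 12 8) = (0 7 6 2 15 10 5 11 13)(4 16 12 8) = [7, 1, 15, 3, 16, 11, 2, 6, 4, 9, 5, 13, 8, 0, 14, 10, 12]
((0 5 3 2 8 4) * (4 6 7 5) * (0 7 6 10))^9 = ((0 4 7 5 3 2 8 10))^9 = (0 4 7 5 3 2 8 10)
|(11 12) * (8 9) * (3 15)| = |(3 15)(8 9)(11 12)| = 2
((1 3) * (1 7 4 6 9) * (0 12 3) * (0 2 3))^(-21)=((0 12)(1 2 3 7 4 6 9))^(-21)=(0 12)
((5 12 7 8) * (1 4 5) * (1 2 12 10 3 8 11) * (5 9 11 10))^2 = (1 9)(2 7 3)(4 11)(8 12 10)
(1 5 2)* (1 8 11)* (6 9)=(1 5 2 8 11)(6 9)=[0, 5, 8, 3, 4, 2, 9, 7, 11, 6, 10, 1]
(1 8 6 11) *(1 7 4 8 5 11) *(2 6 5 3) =[0, 3, 6, 2, 8, 11, 1, 4, 5, 9, 10, 7] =(1 3 2 6)(4 8 5 11 7)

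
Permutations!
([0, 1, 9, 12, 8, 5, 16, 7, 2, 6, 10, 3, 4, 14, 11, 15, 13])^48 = [0, 1, 13, 2, 6, 5, 11, 7, 16, 14, 10, 8, 9, 12, 4, 15, 3]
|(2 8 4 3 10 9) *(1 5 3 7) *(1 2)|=20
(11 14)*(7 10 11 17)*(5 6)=(5 6)(7 10 11 14 17)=[0, 1, 2, 3, 4, 6, 5, 10, 8, 9, 11, 14, 12, 13, 17, 15, 16, 7]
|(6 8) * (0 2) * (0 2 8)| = 3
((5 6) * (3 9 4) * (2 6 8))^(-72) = (9)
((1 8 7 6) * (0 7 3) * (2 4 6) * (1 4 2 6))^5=(0 8 4 7 3 1 6)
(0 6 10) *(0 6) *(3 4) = (3 4)(6 10) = [0, 1, 2, 4, 3, 5, 10, 7, 8, 9, 6]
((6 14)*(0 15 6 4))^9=((0 15 6 14 4))^9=(0 4 14 6 15)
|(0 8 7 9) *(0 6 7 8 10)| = 6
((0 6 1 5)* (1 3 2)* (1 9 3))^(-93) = (9)(0 5 1 6)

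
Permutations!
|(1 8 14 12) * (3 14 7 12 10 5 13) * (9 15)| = 20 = |(1 8 7 12)(3 14 10 5 13)(9 15)|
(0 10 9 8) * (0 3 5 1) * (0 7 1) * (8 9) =[10, 7, 2, 5, 4, 0, 6, 1, 3, 9, 8] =(0 10 8 3 5)(1 7)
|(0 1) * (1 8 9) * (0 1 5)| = |(0 8 9 5)| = 4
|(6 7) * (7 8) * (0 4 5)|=|(0 4 5)(6 8 7)|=3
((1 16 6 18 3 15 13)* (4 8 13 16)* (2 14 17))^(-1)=(1 13 8 4)(2 17 14)(3 18 6 16 15)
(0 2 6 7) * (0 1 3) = (0 2 6 7 1 3) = [2, 3, 6, 0, 4, 5, 7, 1]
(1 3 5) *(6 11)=(1 3 5)(6 11)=[0, 3, 2, 5, 4, 1, 11, 7, 8, 9, 10, 6]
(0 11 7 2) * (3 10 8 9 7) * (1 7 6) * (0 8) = (0 11 3 10)(1 7 2 8 9 6) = [11, 7, 8, 10, 4, 5, 1, 2, 9, 6, 0, 3]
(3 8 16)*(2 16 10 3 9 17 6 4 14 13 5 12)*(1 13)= (1 13 5 12 2 16 9 17 6 4 14)(3 8 10)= [0, 13, 16, 8, 14, 12, 4, 7, 10, 17, 3, 11, 2, 5, 1, 15, 9, 6]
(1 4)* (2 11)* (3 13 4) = (1 3 13 4)(2 11) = [0, 3, 11, 13, 1, 5, 6, 7, 8, 9, 10, 2, 12, 4]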